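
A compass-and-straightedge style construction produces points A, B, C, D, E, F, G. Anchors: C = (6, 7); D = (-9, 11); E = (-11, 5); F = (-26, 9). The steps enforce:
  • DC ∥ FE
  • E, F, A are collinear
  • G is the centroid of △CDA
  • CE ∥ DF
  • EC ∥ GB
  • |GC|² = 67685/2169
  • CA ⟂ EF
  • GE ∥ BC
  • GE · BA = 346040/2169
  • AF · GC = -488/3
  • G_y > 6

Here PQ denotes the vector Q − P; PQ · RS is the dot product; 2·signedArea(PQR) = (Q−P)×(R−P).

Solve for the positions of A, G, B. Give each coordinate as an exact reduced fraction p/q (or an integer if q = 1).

1. A_x = 1054/241  [E, F, A are collinear ∩ CA ⟂ EF]
2. A_y = 217/241  [E, F, A are collinear ∩ CA ⟂ EF]
   → A = (1054/241, 217/241)
3. G_x = 331/723  [G is the centroid of △CDA]
4. G_y = 4555/723  [G is the centroid of △CDA]
   → G = (331/723, 4555/723)
5. B_x = 12622/723  [GE ∥ BC ∩ EC ∥ GB]
6. B_y = 6001/723  [GE ∥ BC ∩ EC ∥ GB]
   → B = (12622/723, 6001/723)

A = (1054/241, 217/241)
B = (12622/723, 6001/723)
G = (331/723, 4555/723)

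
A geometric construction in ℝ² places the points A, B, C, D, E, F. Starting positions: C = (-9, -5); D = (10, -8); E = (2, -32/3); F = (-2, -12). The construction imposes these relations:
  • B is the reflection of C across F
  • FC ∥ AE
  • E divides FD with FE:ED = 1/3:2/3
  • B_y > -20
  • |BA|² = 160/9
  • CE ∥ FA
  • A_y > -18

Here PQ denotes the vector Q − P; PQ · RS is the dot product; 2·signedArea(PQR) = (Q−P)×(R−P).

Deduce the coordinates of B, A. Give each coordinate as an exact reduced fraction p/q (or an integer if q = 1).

1. B_x = 5  [B is the reflection of C across F]
2. B_y = -19  [B is the reflection of C across F]
   → B = (5, -19)
3. A_x = 9  [FC ∥ AE ∩ CE ∥ FA]
4. A_y = -53/3  [FC ∥ AE ∩ CE ∥ FA]
   → A = (9, -53/3)

A = (9, -53/3)
B = (5, -19)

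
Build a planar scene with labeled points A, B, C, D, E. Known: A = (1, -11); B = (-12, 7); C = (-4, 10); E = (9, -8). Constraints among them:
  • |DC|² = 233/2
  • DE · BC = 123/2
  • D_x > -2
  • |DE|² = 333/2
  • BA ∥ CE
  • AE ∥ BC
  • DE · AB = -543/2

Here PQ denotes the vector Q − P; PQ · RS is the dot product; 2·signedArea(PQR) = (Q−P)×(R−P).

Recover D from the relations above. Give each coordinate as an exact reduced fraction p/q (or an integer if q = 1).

1. D_x = -3/2  [DE · AB = -543/2 ∩ DE · BC = 123/2]
2. D_y = -1/2  [DE · AB = -543/2 ∩ DE · BC = 123/2]
   → D = (-3/2, -1/2)

D = (-3/2, -1/2)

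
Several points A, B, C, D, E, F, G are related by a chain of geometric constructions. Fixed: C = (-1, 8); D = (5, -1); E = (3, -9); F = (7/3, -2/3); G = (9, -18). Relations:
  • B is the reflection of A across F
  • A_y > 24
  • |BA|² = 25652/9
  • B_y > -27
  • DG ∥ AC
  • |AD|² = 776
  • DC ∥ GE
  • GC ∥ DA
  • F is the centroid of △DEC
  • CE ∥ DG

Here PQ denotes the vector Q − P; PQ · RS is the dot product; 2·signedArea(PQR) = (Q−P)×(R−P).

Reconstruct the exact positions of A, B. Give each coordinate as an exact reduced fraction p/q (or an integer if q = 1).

A = (-5, 25)
B = (29/3, -79/3)

1. A_x = -5  [DG ∥ AC ∩ GC ∥ DA]
2. A_y = 25  [DG ∥ AC ∩ GC ∥ DA]
   → A = (-5, 25)
3. B_x = 29/3  [B is the reflection of A across F]
4. B_y = -79/3  [B is the reflection of A across F]
   → B = (29/3, -79/3)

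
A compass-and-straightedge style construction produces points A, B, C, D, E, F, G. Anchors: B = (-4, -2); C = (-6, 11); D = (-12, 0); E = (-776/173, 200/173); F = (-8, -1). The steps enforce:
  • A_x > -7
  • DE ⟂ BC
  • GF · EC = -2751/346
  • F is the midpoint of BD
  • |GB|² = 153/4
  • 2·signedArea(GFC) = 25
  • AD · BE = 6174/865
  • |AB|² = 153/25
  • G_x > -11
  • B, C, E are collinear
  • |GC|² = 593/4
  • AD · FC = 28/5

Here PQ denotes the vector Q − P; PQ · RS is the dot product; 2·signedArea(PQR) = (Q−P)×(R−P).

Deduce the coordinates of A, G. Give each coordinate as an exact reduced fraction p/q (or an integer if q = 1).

A = (-32/5, -7/5)
G = (-10, -1/2)

1. A_x = -32/5  [AD · FC = 28/5 ∩ AD · BE = 6174/865]
2. A_y = -7/5  [AD · FC = 28/5 ∩ AD · BE = 6174/865]
   → A = (-32/5, -7/5)
3. G_x = -10  [GF · EC = -2751/346 ∩ 2·signedArea(GFC) = 25]
4. G_y = -1/2  [GF · EC = -2751/346 ∩ 2·signedArea(GFC) = 25]
   → G = (-10, -1/2)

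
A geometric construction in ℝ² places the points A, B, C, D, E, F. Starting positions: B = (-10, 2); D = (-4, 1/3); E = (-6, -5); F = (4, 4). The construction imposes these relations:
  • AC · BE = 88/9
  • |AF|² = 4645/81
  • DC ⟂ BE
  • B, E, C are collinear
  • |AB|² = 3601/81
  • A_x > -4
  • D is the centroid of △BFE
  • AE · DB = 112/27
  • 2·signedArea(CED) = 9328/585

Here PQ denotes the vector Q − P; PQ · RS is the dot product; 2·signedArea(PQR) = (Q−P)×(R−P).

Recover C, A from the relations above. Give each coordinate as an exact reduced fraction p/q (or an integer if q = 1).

A = (-10/3, 19/9)
C = (-1522/195, -359/195)

1. C_x = -1522/195  [B, E, C are collinear ∩ DC ⟂ BE]
2. C_y = -359/195  [B, E, C are collinear ∩ DC ⟂ BE]
   → C = (-1522/195, -359/195)
3. A_x = -10/3  [AE · DB = 112/27 ∩ AC · BE = 88/9]
4. A_y = 19/9  [AE · DB = 112/27 ∩ AC · BE = 88/9]
   → A = (-10/3, 19/9)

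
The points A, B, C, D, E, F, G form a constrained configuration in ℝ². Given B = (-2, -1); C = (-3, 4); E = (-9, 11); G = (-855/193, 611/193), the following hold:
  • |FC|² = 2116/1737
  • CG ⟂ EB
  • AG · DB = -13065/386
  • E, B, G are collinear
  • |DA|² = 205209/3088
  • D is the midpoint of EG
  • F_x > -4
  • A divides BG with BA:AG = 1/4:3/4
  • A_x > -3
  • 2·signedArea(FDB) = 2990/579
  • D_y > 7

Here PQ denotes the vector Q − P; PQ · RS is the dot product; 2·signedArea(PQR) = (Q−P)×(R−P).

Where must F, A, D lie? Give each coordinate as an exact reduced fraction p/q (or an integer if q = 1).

1. A_x = -2013/772  [A divides BG with BA:AG = 1/4:3/4]
2. A_y = 8/193  [A divides BG with BA:AG = 1/4:3/4]
   → A = (-2013/772, 8/193)
3. D_x = -1296/193  [D is the midpoint of EG]
4. D_y = 1367/193  [D is the midpoint of EG]
   → D = (-1296/193, 1367/193)
5. F_x = -763/193  [line 1560/193·x + 910/193·y + 9100/579 = 0 ∩ |FC|² = 2116/1737]
6. F_y = 1994/579  [line 1560/193·x + 910/193·y + 9100/579 = 0 ∩ |FC|² = 2116/1737]
   → F = (-763/193, 1994/579)

A = (-2013/772, 8/193)
D = (-1296/193, 1367/193)
F = (-763/193, 1994/579)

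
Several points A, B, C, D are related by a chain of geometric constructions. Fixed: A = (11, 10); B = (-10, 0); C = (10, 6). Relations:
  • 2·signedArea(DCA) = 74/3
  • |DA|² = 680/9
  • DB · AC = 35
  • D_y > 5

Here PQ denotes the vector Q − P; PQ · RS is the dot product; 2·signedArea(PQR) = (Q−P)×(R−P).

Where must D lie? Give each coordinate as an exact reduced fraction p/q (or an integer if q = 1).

D = (11/3, 16/3)

1. D_x = 11/3  [2·signedArea(DCA) = 74/3 ∩ DB · AC = 35]
2. D_y = 16/3  [2·signedArea(DCA) = 74/3 ∩ DB · AC = 35]
   → D = (11/3, 16/3)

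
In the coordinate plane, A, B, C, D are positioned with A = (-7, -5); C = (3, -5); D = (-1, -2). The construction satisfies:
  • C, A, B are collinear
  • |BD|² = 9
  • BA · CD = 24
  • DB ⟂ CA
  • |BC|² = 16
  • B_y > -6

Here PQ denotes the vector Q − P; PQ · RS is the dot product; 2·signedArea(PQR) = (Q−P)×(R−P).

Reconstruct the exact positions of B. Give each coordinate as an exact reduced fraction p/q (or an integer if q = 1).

B = (-1, -5)

1. B_x = -1  [C, A, B are collinear ∩ DB ⟂ CA]
2. B_y = -5  [C, A, B are collinear ∩ DB ⟂ CA]
   → B = (-1, -5)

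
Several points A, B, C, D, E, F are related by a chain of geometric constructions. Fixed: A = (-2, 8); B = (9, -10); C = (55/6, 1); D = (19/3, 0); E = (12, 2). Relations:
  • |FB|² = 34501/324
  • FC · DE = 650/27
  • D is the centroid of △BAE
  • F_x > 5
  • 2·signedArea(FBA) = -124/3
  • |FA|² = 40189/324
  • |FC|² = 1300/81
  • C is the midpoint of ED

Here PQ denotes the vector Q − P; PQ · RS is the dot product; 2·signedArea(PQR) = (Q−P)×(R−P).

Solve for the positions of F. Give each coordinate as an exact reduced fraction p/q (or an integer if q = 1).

F = (97/18, -1/3)

1. F_x = 97/18  [2·signedArea(FBA) = -124/3 ∩ FC · DE = 650/27]
2. F_y = -1/3  [2·signedArea(FBA) = -124/3 ∩ FC · DE = 650/27]
   → F = (97/18, -1/3)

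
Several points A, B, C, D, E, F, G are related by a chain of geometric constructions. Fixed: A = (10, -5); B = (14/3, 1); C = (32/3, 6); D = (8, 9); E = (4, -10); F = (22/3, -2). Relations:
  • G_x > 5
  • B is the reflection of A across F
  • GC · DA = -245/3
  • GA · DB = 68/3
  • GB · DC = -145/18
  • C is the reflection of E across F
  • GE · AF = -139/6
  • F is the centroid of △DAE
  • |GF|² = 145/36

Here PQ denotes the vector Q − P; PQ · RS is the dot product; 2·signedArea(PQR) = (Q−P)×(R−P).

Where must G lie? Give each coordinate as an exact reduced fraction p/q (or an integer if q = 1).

1. G_x = 6  [GB · DC = -145/18 ∩ GC · DA = -245/3]
2. G_y = -1/2  [GB · DC = -145/18 ∩ GC · DA = -245/3]
   → G = (6, -1/2)

G = (6, -1/2)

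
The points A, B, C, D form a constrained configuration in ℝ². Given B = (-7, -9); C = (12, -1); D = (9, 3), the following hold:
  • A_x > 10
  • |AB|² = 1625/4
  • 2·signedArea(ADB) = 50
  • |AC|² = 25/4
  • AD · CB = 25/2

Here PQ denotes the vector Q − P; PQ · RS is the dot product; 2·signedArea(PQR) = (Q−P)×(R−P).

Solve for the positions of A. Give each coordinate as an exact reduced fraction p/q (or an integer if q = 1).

A = (21/2, 1)

1. A_x = 21/2  [2·signedArea(ADB) = 50 ∩ AD · CB = 25/2]
2. A_y = 1  [2·signedArea(ADB) = 50 ∩ AD · CB = 25/2]
   → A = (21/2, 1)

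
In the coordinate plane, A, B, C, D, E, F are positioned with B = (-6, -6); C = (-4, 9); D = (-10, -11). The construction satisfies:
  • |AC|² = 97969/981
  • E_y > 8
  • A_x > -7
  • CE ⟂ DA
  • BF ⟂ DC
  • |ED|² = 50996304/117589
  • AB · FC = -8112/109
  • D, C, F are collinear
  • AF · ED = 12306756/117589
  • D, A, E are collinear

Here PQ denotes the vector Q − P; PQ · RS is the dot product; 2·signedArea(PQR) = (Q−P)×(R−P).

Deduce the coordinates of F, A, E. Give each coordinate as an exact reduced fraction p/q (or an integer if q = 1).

A = (-1994/327, -84/109)
E = (-303106/117589, 994501/117589)
F = (-904/109, -579/109)

1. F_x = -904/109  [D, C, F are collinear ∩ BF ⟂ DC]
2. F_y = -579/109  [D, C, F are collinear ∩ BF ⟂ DC]
   → F = (-904/109, -579/109)
3. A_x = -1994/327  [line -468/109·x + -1560/109·y + -4056/109 = 0 ∩ |AC|² = 97969/981]
4. A_y = -84/109  [line -468/109·x + -1560/109·y + -4056/109 = 0 ∩ |AC|² = 97969/981]
   → A = (-1994/327, -84/109)
5. E_x = -303106/117589  [D, A, E are collinear ∩ CE ⟂ DA]
6. E_y = 994501/117589  [D, A, E are collinear ∩ CE ⟂ DA]
   → E = (-303106/117589, 994501/117589)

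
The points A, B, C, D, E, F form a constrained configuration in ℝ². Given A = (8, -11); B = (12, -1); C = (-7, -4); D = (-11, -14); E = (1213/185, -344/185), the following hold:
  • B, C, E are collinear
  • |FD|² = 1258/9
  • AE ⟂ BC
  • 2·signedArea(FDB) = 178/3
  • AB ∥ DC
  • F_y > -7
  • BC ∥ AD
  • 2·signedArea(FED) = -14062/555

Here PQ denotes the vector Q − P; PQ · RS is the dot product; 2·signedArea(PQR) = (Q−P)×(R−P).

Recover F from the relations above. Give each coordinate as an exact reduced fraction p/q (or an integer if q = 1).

F = (-2, -19/3)

1. F_x = -2  [2·signedArea(FED) = -14062/555 ∩ 2·signedArea(FDB) = 178/3]
2. F_y = -19/3  [2·signedArea(FED) = -14062/555 ∩ 2·signedArea(FDB) = 178/3]
   → F = (-2, -19/3)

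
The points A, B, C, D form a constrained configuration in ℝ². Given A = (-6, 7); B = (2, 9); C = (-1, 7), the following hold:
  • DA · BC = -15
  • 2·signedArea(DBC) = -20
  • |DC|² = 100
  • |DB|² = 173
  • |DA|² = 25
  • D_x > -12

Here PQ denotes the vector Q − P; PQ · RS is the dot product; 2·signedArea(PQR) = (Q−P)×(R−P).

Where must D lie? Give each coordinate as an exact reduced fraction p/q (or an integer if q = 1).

D = (-11, 7)

1. D_x = -11  [2·signedArea(DBC) = -20 ∩ DA · BC = -15]
2. D_y = 7  [2·signedArea(DBC) = -20 ∩ DA · BC = -15]
   → D = (-11, 7)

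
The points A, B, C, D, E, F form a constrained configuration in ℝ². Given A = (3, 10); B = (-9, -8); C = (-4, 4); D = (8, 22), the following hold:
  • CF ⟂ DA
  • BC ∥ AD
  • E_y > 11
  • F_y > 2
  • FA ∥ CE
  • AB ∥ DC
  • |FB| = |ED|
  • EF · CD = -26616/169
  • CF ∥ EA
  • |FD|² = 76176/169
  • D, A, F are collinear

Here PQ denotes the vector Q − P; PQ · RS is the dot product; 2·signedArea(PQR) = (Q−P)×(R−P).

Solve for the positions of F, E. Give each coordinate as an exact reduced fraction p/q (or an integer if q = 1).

1. F_x = -28/169  [D, A, F are collinear ∩ CF ⟂ DA]
2. F_y = 406/169  [D, A, F are collinear ∩ CF ⟂ DA]
   → F = (-28/169, 406/169)
3. E_x = -141/169  [CF ∥ EA ∩ FA ∥ CE]
4. E_y = 1960/169  [CF ∥ EA ∩ FA ∥ CE]
   → E = (-141/169, 1960/169)

E = (-141/169, 1960/169)
F = (-28/169, 406/169)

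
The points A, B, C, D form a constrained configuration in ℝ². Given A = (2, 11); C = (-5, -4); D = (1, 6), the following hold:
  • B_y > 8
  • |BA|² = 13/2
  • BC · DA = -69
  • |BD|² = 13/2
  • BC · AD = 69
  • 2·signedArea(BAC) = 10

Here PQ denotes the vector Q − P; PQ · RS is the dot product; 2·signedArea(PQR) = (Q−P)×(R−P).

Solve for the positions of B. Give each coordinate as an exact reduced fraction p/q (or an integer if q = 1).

1. B_x = 3/2  [BC · DA = -69 ∩ 2·signedArea(BAC) = 10]
2. B_y = 17/2  [BC · DA = -69 ∩ 2·signedArea(BAC) = 10]
   → B = (3/2, 17/2)

B = (3/2, 17/2)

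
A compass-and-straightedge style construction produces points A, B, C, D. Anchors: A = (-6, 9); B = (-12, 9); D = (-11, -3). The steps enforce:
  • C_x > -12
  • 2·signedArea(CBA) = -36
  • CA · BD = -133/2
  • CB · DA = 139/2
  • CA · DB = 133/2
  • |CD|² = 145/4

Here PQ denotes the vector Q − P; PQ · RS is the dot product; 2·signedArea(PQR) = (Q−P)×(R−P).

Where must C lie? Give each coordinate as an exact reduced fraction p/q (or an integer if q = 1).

C = (-23/2, 3)

1. C_x = -23/2  [CB · DA = 139/2 ∩ CA · BD = -133/2]
2. C_y = 3  [CB · DA = 139/2 ∩ CA · BD = -133/2]
   → C = (-23/2, 3)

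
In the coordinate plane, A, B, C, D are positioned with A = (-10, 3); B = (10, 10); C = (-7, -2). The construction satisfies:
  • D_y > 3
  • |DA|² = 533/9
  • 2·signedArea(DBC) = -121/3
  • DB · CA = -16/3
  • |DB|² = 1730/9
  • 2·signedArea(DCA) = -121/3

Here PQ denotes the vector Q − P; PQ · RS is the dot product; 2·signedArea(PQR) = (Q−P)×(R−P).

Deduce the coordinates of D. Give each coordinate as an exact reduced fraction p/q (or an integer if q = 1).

D = (-7/3, 11/3)

1. D_x = -7/3  [2·signedArea(DCA) = -121/3 ∩ 2·signedArea(DBC) = -121/3]
2. D_y = 11/3  [2·signedArea(DCA) = -121/3 ∩ 2·signedArea(DBC) = -121/3]
   → D = (-7/3, 11/3)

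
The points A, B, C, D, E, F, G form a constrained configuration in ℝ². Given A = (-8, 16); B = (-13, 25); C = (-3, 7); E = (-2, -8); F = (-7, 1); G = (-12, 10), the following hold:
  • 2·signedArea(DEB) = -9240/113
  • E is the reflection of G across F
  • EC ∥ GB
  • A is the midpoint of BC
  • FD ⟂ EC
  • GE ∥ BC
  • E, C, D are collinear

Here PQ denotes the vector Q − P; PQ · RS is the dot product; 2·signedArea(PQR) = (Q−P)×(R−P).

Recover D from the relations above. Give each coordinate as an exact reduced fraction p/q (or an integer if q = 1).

1. D_x = -296/113  [E, C, D are collinear ∩ FD ⟂ EC]
2. D_y = 146/113  [E, C, D are collinear ∩ FD ⟂ EC]
   → D = (-296/113, 146/113)

D = (-296/113, 146/113)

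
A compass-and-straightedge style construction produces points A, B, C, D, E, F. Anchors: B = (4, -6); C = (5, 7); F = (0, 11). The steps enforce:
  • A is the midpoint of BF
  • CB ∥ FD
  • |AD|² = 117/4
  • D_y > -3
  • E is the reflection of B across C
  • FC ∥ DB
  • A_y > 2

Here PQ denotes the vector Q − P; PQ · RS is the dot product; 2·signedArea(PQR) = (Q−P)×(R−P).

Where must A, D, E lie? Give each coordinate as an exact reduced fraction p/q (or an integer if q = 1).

1. A_x = 2  [A is the midpoint of BF]
2. A_y = 5/2  [A is the midpoint of BF]
   → A = (2, 5/2)
3. D_x = -1  [FC ∥ DB ∩ CB ∥ FD]
4. D_y = -2  [FC ∥ DB ∩ CB ∥ FD]
   → D = (-1, -2)
5. E_x = 6  [E is the reflection of B across C]
6. E_y = 20  [E is the reflection of B across C]
   → E = (6, 20)

A = (2, 5/2)
D = (-1, -2)
E = (6, 20)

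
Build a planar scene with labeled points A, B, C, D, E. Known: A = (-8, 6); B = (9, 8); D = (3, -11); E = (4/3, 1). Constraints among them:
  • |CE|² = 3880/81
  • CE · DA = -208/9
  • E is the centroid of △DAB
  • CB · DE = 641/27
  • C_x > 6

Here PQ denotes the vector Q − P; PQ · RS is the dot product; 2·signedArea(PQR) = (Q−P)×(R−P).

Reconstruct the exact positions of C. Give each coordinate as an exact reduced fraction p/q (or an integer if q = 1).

C = (58/9, 17/3)

1. C_x = 58/9  [CB · DE = 641/27 ∩ CE · DA = -208/9]
2. C_y = 17/3  [CB · DE = 641/27 ∩ CE · DA = -208/9]
   → C = (58/9, 17/3)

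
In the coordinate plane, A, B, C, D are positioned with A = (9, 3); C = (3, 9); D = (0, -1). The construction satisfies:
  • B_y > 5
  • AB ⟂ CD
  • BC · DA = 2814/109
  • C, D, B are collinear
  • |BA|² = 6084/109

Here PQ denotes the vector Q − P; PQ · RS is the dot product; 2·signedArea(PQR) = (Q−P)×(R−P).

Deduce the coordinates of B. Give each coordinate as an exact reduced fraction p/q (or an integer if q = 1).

B = (201/109, 561/109)

1. B_x = 201/109  [C, D, B are collinear ∩ AB ⟂ CD]
2. B_y = 561/109  [C, D, B are collinear ∩ AB ⟂ CD]
   → B = (201/109, 561/109)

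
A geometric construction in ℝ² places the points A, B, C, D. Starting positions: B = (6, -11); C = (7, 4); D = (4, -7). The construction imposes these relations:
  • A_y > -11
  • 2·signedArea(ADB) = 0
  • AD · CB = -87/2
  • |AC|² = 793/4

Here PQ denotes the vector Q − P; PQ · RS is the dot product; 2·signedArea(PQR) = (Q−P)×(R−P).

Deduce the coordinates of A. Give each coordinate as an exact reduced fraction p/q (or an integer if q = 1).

1. A_x = 11/2  [2·signedArea(ADB) = 0 ∩ AD · CB = -87/2]
2. A_y = -10  [2·signedArea(ADB) = 0 ∩ AD · CB = -87/2]
   → A = (11/2, -10)

A = (11/2, -10)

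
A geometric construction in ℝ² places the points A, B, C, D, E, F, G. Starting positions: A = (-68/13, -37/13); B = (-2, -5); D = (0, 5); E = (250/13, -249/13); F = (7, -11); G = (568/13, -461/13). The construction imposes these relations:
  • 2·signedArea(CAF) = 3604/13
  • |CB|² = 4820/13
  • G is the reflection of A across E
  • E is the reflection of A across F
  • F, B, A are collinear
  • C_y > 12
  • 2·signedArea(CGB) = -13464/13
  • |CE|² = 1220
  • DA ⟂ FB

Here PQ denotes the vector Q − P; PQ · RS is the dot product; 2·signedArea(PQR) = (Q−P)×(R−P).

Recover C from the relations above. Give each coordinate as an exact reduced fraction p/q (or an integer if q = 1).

1. C_x = 68/13  [line 106/13·x + 159/13·y + -2597/13 = 0 ∩ |CE|² = 1220]
2. C_y = 167/13  [line 106/13·x + 159/13·y + -2597/13 = 0 ∩ |CE|² = 1220]
   → C = (68/13, 167/13)

C = (68/13, 167/13)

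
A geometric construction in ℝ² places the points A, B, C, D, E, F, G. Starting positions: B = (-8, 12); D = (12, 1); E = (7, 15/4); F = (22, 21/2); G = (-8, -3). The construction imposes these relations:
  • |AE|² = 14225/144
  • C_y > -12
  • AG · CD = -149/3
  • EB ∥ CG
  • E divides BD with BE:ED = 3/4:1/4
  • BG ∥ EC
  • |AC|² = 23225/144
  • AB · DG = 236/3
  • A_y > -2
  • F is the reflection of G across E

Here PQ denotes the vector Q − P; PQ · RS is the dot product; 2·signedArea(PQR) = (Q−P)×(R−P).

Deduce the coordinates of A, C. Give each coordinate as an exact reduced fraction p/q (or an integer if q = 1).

1. C_x = 7  [EB ∥ CG ∩ BG ∥ EC]
2. C_y = -45/4  [EB ∥ CG ∩ BG ∥ EC]
   → C = (7, -45/4)
3. A_x = -4/3  [AG · CD = -149/3 ∩ AB · DG = 236/3]
4. A_y = -5/3  [AG · CD = -149/3 ∩ AB · DG = 236/3]
   → A = (-4/3, -5/3)

A = (-4/3, -5/3)
C = (7, -45/4)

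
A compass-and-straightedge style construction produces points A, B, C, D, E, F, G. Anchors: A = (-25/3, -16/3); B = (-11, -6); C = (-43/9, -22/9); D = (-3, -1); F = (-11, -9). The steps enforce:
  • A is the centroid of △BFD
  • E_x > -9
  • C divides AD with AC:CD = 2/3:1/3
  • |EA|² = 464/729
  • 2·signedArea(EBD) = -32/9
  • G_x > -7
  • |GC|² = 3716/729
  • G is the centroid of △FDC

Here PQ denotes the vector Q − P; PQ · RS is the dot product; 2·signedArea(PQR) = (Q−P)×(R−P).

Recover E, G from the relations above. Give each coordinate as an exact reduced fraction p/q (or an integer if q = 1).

1. E_x = -217/27  [line -5·x + 8·y + -31/9 = 0 ∩ |EA|² = 464/729]
2. E_y = -124/27  [line -5·x + 8·y + -31/9 = 0 ∩ |EA|² = 464/729]
   → E = (-217/27, -124/27)
3. G_x = -169/27  [G is the centroid of △FDC]
4. G_y = -112/27  [G is the centroid of △FDC]
   → G = (-169/27, -112/27)

E = (-217/27, -124/27)
G = (-169/27, -112/27)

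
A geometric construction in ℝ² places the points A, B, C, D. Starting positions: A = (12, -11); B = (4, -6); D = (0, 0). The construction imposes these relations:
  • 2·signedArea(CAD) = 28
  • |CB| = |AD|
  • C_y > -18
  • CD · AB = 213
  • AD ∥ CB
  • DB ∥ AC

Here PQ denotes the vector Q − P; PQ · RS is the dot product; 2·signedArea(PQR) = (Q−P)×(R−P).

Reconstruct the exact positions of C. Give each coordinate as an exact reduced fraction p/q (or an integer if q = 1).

C = (16, -17)

1. C_x = 16  [AD ∥ CB ∩ DB ∥ AC]
2. C_y = -17  [AD ∥ CB ∩ DB ∥ AC]
   → C = (16, -17)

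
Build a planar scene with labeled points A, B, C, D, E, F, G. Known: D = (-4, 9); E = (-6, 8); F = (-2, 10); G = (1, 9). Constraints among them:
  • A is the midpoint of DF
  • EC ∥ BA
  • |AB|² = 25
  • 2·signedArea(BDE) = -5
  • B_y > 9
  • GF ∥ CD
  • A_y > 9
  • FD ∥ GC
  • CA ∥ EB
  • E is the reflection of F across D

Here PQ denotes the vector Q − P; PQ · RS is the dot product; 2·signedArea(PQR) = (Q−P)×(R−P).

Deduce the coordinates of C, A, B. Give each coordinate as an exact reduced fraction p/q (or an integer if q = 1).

1. C_x = -1  [GF ∥ CD ∩ FD ∥ GC]
2. C_y = 8  [GF ∥ CD ∩ FD ∥ GC]
   → C = (-1, 8)
3. A_x = -3  [A is the midpoint of DF]
4. A_y = 19/2  [A is the midpoint of DF]
   → A = (-3, 19/2)
5. B_x = -8  [EC ∥ BA ∩ CA ∥ EB]
6. B_y = 19/2  [EC ∥ BA ∩ CA ∥ EB]
   → B = (-8, 19/2)

A = (-3, 19/2)
B = (-8, 19/2)
C = (-1, 8)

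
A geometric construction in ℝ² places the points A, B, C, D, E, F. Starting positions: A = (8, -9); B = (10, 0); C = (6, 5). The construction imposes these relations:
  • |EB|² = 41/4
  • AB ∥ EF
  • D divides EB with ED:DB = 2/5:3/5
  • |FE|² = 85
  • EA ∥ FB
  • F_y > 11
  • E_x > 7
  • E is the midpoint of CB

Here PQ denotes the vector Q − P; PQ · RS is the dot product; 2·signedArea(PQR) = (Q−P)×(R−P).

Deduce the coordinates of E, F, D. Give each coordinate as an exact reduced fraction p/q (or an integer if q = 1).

1. E_x = 8  [E is the midpoint of CB]
2. E_y = 5/2  [E is the midpoint of CB]
   → E = (8, 5/2)
3. F_x = 10  [EA ∥ FB ∩ AB ∥ EF]
4. F_y = 23/2  [EA ∥ FB ∩ AB ∥ EF]
   → F = (10, 23/2)
5. D_x = 44/5  [D divides EB with ED:DB = 2/5:3/5]
6. D_y = 3/2  [D divides EB with ED:DB = 2/5:3/5]
   → D = (44/5, 3/2)

D = (44/5, 3/2)
E = (8, 5/2)
F = (10, 23/2)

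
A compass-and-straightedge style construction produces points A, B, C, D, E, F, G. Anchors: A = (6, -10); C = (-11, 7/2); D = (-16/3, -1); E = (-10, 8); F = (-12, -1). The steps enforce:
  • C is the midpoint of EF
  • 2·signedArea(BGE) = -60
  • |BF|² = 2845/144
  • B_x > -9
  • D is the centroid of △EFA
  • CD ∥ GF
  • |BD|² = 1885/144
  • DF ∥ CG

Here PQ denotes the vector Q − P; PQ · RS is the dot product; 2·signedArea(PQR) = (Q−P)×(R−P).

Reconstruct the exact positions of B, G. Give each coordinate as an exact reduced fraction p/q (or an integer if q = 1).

B = (-49/6, 5/4)
G = (-53/3, 7/2)

1. G_x = -53/3  [CD ∥ GF ∩ DF ∥ CG]
2. G_y = 7/2  [CD ∥ GF ∩ DF ∥ CG]
   → G = (-53/3, 7/2)
3. B_x = -49/6  [line -9/2·x + 23/3·y + -139/3 = 0 ∩ |BF|² = 2845/144]
4. B_y = 5/4  [line -9/2·x + 23/3·y + -139/3 = 0 ∩ |BF|² = 2845/144]
   → B = (-49/6, 5/4)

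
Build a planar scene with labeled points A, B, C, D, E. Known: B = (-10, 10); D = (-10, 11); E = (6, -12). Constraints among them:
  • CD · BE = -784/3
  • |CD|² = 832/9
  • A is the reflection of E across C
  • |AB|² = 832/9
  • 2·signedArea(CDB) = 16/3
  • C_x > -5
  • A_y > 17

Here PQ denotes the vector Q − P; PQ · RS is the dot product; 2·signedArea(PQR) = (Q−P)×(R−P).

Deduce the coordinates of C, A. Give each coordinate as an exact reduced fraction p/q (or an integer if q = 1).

A = (-46/3, 18)
C = (-14/3, 3)

1. C_x = -14/3  [CD · BE = -784/3 ∩ 2·signedArea(CDB) = 16/3]
2. C_y = 3  [CD · BE = -784/3 ∩ 2·signedArea(CDB) = 16/3]
   → C = (-14/3, 3)
3. A_x = -46/3  [A is the reflection of E across C]
4. A_y = 18  [A is the reflection of E across C]
   → A = (-46/3, 18)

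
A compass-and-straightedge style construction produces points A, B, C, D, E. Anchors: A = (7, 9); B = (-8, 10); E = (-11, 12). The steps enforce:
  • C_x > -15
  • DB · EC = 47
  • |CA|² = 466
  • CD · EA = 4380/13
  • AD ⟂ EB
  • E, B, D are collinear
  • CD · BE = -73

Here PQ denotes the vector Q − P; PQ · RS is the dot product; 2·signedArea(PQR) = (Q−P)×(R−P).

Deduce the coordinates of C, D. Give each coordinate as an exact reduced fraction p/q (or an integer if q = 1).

1. D_x = 37/13  [E, B, D are collinear ∩ AD ⟂ EB]
2. D_y = 36/13  [E, B, D are collinear ∩ AD ⟂ EB]
   → D = (37/13, 36/13)
3. C_x = -14  [CD · EA = 4380/13 ∩ DB · EC = 47]
4. C_y = 14  [CD · EA = 4380/13 ∩ DB · EC = 47]
   → C = (-14, 14)

C = (-14, 14)
D = (37/13, 36/13)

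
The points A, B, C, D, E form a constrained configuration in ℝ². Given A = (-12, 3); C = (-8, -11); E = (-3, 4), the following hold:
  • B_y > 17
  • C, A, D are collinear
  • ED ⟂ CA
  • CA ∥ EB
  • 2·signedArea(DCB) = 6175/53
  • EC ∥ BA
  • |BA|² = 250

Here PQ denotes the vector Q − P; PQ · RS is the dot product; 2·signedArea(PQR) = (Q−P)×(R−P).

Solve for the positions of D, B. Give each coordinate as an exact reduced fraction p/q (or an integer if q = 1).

1. D_x = -614/53  [C, A, D are collinear ∩ ED ⟂ CA]
2. D_y = 82/53  [C, A, D are collinear ∩ ED ⟂ CA]
   → D = (-614/53, 82/53)
3. B_x = -7  [EC ∥ BA ∩ CA ∥ EB]
4. B_y = 18  [EC ∥ BA ∩ CA ∥ EB]
   → B = (-7, 18)

B = (-7, 18)
D = (-614/53, 82/53)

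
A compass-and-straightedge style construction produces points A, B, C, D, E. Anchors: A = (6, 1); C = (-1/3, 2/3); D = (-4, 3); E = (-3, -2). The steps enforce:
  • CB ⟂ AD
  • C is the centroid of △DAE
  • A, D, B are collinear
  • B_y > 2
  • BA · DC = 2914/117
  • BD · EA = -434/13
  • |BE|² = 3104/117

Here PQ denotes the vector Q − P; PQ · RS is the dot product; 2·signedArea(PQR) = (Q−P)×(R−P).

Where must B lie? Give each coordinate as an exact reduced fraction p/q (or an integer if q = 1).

B = (-1/39, 86/39)

1. B_x = -1/39  [A, D, B are collinear ∩ CB ⟂ AD]
2. B_y = 86/39  [A, D, B are collinear ∩ CB ⟂ AD]
   → B = (-1/39, 86/39)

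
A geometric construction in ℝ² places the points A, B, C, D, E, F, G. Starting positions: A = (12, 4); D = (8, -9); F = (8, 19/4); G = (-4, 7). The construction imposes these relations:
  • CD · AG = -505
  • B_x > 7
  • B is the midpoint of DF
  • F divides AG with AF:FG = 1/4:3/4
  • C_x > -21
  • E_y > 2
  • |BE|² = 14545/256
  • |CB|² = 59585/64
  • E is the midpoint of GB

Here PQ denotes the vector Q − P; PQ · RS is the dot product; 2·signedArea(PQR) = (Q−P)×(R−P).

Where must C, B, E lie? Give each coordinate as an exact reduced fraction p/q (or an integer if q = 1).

1. B_x = 8  [B is the midpoint of DF]
2. B_y = -17/8  [B is the midpoint of DF]
   → B = (8, -17/8)
3. E_x = 2  [E is the midpoint of GB]
4. E_y = 39/16  [E is the midpoint of GB]
   → E = (2, 39/16)
5. C_x = -20  [line 16·x + -3·y + 350 = 0 ∩ |CB|² = 59585/64]
6. C_y = 10  [line 16·x + -3·y + 350 = 0 ∩ |CB|² = 59585/64]
   → C = (-20, 10)

B = (8, -17/8)
C = (-20, 10)
E = (2, 39/16)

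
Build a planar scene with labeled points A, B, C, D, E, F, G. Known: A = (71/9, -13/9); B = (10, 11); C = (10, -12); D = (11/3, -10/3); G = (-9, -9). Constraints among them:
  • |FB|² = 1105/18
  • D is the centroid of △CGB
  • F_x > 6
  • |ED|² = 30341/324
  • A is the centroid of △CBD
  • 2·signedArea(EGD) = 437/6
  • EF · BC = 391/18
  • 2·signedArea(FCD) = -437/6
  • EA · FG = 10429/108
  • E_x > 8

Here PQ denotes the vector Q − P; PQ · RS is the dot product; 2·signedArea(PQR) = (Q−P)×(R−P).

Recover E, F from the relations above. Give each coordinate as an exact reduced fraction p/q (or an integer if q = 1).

1. E_x = 161/18  [line -17/3·x + 38/3·y + -59/6 = 0 ∩ |ED|² = 30341/324]
2. E_y = 43/9  [line -17/3·x + 38/3·y + -59/6 = 0 ∩ |ED|² = 30341/324]
   → E = (161/18, 43/9)
3. F_x = 41/6  [2·signedArea(FCD) = -437/6 ∩ EA · FG = 10429/108]
4. F_y = 23/6  [2·signedArea(FCD) = -437/6 ∩ EA · FG = 10429/108]
   → F = (41/6, 23/6)

E = (161/18, 43/9)
F = (41/6, 23/6)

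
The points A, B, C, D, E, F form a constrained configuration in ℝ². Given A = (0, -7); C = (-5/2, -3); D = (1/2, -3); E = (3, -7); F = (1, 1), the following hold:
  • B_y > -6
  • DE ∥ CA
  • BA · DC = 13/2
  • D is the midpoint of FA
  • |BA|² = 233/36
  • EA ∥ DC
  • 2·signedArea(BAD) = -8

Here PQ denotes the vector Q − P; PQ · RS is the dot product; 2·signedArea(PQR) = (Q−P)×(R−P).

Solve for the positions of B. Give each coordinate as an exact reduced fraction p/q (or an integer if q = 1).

1. B_x = 13/6  [BA · DC = 13/2 ∩ 2·signedArea(BAD) = -8]
2. B_y = -17/3  [BA · DC = 13/2 ∩ 2·signedArea(BAD) = -8]
   → B = (13/6, -17/3)

B = (13/6, -17/3)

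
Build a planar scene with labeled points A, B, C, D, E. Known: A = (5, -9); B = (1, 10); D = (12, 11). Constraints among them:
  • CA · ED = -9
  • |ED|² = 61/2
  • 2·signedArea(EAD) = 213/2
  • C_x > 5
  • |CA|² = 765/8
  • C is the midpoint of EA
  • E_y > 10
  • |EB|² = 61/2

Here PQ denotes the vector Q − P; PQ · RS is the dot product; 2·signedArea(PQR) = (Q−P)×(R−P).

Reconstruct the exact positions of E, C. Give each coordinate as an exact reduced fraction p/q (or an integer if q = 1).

1. E_x = 13/2  [line -20·x + 7·y + 113/2 = 0 ∩ |EB|² = 61/2]
2. E_y = 21/2  [line -20·x + 7·y + 113/2 = 0 ∩ |EB|² = 61/2]
   → E = (13/2, 21/2)
3. C_x = 23/4  [C is the midpoint of EA]
4. C_y = 3/4  [C is the midpoint of EA]
   → C = (23/4, 3/4)

C = (23/4, 3/4)
E = (13/2, 21/2)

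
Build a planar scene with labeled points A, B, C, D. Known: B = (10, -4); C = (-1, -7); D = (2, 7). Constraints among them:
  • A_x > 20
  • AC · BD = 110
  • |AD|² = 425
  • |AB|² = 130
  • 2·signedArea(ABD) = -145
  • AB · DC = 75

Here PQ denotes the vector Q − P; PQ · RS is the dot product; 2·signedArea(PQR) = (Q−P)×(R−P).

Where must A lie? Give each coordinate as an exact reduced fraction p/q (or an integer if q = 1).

A = (21, -1)

1. A_x = 21  [2·signedArea(ABD) = -145 ∩ AB · DC = 75]
2. A_y = -1  [2·signedArea(ABD) = -145 ∩ AB · DC = 75]
   → A = (21, -1)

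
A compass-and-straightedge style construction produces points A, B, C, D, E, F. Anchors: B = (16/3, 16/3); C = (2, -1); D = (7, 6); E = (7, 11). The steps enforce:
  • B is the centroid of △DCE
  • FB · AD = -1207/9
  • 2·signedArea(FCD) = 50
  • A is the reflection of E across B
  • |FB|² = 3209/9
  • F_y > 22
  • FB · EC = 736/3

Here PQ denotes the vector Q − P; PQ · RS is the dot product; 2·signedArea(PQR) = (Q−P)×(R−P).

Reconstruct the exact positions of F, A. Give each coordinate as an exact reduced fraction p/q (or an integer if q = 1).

1. F_x = 12  [FB · EC = 736/3 ∩ 2·signedArea(FCD) = 50]
2. F_y = 23  [FB · EC = 736/3 ∩ 2·signedArea(FCD) = 50]
   → F = (12, 23)
3. A_x = 11/3  [A is the reflection of E across B]
4. A_y = -1/3  [A is the reflection of E across B]
   → A = (11/3, -1/3)

A = (11/3, -1/3)
F = (12, 23)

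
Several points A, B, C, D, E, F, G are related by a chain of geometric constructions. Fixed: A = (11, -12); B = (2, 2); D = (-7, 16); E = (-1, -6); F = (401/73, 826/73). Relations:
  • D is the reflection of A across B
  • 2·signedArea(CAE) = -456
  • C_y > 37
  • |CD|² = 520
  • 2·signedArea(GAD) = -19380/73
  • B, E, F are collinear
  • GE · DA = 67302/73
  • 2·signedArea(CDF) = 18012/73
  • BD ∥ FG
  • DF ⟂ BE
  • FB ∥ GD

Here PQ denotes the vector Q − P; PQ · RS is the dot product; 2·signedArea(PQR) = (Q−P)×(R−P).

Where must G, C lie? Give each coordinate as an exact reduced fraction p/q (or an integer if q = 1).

C = (-13, 38)
G = (-256/73, 1848/73)

1. G_x = -256/73  [FB ∥ GD ∩ BD ∥ FG]
2. G_y = 1848/73  [FB ∥ GD ∩ BD ∥ FG]
   → G = (-256/73, 1848/73)
3. C_x = -13  [2·signedArea(CAE) = -456 ∩ 2·signedArea(CDF) = 18012/73]
4. C_y = 38  [2·signedArea(CAE) = -456 ∩ 2·signedArea(CDF) = 18012/73]
   → C = (-13, 38)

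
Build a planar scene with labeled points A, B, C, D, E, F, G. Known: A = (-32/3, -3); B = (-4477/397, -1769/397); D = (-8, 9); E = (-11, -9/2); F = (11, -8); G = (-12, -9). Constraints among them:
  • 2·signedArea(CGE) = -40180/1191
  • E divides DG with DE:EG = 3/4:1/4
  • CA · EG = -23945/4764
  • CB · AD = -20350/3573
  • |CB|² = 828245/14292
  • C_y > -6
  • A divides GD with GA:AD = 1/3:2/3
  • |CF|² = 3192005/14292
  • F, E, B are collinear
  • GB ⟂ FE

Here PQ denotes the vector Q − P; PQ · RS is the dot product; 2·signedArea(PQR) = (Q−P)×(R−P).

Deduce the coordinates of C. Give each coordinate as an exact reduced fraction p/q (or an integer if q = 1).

C = (-4477/1191, -13463/2382)

1. C_x = -4477/1191  [CB · AD = -20350/3573 ∩ 2·signedArea(CGE) = -40180/1191]
2. C_y = -13463/2382  [CB · AD = -20350/3573 ∩ 2·signedArea(CGE) = -40180/1191]
   → C = (-4477/1191, -13463/2382)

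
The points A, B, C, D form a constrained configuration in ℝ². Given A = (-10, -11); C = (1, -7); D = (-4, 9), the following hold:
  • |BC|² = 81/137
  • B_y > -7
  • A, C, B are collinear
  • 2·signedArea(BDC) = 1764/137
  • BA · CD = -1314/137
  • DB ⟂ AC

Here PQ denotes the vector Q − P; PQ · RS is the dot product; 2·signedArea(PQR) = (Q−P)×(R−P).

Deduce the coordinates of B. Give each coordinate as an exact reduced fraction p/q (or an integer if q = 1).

B = (236/137, -923/137)

1. B_x = 236/137  [A, C, B are collinear ∩ DB ⟂ AC]
2. B_y = -923/137  [A, C, B are collinear ∩ DB ⟂ AC]
   → B = (236/137, -923/137)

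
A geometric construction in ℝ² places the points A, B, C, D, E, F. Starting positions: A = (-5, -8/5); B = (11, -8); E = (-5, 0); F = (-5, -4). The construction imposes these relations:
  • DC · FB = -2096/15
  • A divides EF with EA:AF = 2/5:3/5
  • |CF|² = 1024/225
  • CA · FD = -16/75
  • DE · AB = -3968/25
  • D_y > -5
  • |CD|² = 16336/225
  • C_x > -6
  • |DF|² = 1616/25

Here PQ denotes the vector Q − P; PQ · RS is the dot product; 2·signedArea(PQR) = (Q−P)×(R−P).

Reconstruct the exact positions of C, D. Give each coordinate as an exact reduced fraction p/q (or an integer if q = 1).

1. D_x = 3  [line -16·x + 32/5·y + 1968/25 = 0 ∩ |DF|² = 1616/25]
2. D_y = -24/5  [line -16·x + 32/5·y + 1968/25 = 0 ∩ |DF|² = 1616/25]
   → D = (3, -24/5)
3. C_x = -5  [CA · FD = -16/75 ∩ DC · FB = -2096/15]
4. C_y = -28/15  [CA · FD = -16/75 ∩ DC · FB = -2096/15]
   → C = (-5, -28/15)

C = (-5, -28/15)
D = (3, -24/5)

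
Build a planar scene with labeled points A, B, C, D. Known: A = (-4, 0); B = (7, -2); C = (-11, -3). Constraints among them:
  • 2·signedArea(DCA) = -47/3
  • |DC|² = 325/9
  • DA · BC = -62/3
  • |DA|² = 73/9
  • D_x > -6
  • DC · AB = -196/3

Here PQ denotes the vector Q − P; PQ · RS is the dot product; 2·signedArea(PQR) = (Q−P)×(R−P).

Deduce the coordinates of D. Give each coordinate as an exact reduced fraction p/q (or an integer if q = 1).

1. D_x = -5  [DA · BC = -62/3 ∩ DC · AB = -196/3]
2. D_y = -8/3  [DA · BC = -62/3 ∩ DC · AB = -196/3]
   → D = (-5, -8/3)

D = (-5, -8/3)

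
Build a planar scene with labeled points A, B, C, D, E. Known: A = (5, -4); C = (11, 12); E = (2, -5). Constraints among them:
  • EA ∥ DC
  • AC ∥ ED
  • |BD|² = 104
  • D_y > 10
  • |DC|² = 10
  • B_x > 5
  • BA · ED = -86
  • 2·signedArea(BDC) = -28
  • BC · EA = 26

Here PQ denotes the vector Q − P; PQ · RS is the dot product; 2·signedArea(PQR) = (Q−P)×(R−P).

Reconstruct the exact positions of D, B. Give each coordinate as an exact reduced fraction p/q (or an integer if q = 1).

B = (6, 1)
D = (8, 11)

1. D_x = 8  [EA ∥ DC ∩ AC ∥ ED]
2. D_y = 11  [EA ∥ DC ∩ AC ∥ ED]
   → D = (8, 11)
3. B_x = 6  [2·signedArea(BDC) = -28 ∩ BA · ED = -86]
4. B_y = 1  [2·signedArea(BDC) = -28 ∩ BA · ED = -86]
   → B = (6, 1)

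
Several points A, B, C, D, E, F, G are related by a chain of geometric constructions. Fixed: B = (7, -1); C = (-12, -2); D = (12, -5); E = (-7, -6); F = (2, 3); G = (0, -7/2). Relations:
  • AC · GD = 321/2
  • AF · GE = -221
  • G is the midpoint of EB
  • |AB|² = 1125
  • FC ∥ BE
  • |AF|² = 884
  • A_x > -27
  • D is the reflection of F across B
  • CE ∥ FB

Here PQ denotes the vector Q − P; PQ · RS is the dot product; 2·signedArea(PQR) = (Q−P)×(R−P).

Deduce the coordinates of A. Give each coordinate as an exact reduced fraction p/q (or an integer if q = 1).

A = (-26, -7)

1. A_x = -26  [AC · GD = 321/2 ∩ AF · GE = -221]
2. A_y = -7  [AC · GD = 321/2 ∩ AF · GE = -221]
   → A = (-26, -7)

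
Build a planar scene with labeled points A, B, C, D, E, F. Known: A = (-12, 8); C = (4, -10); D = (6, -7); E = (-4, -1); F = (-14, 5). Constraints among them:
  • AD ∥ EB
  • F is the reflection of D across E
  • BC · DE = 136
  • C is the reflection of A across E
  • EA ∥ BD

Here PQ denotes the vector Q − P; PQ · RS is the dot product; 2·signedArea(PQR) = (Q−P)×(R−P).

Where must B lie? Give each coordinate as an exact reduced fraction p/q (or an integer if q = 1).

B = (14, -16)

1. B_x = 14  [EA ∥ BD ∩ AD ∥ EB]
2. B_y = -16  [EA ∥ BD ∩ AD ∥ EB]
   → B = (14, -16)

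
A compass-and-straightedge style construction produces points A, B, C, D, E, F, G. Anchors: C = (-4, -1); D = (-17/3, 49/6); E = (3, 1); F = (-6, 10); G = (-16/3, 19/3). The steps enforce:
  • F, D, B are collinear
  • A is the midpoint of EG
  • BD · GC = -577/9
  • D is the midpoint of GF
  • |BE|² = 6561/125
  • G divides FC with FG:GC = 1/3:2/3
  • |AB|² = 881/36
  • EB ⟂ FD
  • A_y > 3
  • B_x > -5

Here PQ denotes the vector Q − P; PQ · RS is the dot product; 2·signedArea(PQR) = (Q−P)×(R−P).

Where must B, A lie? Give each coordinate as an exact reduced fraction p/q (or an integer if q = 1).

1. B_x = -516/125  [F, D, B are collinear ∩ EB ⟂ FD]
2. B_y = -37/125  [F, D, B are collinear ∩ EB ⟂ FD]
   → B = (-516/125, -37/125)
3. A_x = -7/6  [A is the midpoint of EG]
4. A_y = 11/3  [A is the midpoint of EG]
   → A = (-7/6, 11/3)

A = (-7/6, 11/3)
B = (-516/125, -37/125)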